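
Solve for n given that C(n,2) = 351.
27

Reasoning: C(n,2) = n(n−1)/2! is increasing in n, and n(n−1) = 2!·351 = 702 ≈ (n−0.5)^2 gives n ≈ 27.0. Check: C(25,2) = 300, C(26,2) = 325, C(27,2) = 351 ✓. So n = 27.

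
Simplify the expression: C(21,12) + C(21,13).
By Pascal's identity: C(22,13) = 497,420.
Final answer: 497,420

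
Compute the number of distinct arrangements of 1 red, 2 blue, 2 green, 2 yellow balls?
630

Explanation: Multinomial: 7!/(1! × 2! × 2! × 2!) = 630.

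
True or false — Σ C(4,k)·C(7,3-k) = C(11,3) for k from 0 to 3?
True

Reasoning: Vandermonde's identity gives C(11,3) = 165; RHS C(11,3) = 165.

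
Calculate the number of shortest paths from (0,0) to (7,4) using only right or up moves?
330

Working:
Choose 7 rights from 11 moves: C(11,7) = 330.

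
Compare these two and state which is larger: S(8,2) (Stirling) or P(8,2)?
S(8,2)

S(8,2) = 2·S(7,2) + S(7,1) = 2·63 + 1 = 127; P(8,2) = 56.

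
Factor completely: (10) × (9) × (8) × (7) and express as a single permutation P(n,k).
P(10,4) = 10!/(6)!

Solution: Product of 4 consecutive descending integers starting at 10: P(10,4) = 10!/6! = 5,040.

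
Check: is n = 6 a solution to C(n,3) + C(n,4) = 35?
Yes

Solution: C(6,3) + C(6,4) = 20 + 15 = 35, which equals 35.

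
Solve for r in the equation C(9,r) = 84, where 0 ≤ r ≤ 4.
3

Working:
C(9,r) is increasing for 0 ≤ r ≤ 4. Stepping up (C(9,r+1) = C(9,r)·(9−r)/(r+1)): C(9,1) = 9, C(9,2) = 36, C(9,3) = 84 ✓. So r = 3.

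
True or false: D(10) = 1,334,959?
Derangements of 10 elements: D(10) = (10-1)·[D(9) + D(8)] = 9·[133,496 + 14,833] = 1,334,961.
Final answer: False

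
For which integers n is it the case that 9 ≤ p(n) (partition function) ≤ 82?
6, 7, 8, 9, 10, 11, 12
Tabulating p(n) via p(n) = p(n−1) + p(n−2) − p(n−5) − p(n−7) + …: p(5)=7; p(6)=11; p(7)=15; p(8)=22; p(9)=30; p(10)=42; p(11)=56; p(12)=77; p(13)=101. So valid n = 6, 7, 8, 9, 10, 11, 12.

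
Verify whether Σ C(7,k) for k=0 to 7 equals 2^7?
Binomial theorem: Σ C(7,k) = (1+1)^7 = 2^7 = 128; RHS 2^7 = 128.

Answer: True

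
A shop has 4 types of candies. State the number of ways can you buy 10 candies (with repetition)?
Stars and bars: C(10+4-1, 10) = C(13, 10) = 286.

Answer: 286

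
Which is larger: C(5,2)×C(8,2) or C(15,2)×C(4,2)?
C(15,2)×C(4,2)

Explanation: C(5,2)×C(8,2)=280, C(15,2)×C(4,2)=630.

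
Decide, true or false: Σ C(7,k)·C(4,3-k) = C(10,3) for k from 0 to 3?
False

Working:
Vandermonde's identity gives C(11,3) = 165; RHS C(10,3) = 120.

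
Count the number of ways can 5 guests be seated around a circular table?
24

Circular arrangements: (5-1)! = 24.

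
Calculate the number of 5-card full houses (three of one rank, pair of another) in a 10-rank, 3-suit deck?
270

Solution: Triple rank: 10. Triple suits: C(3,3)=1. Pair rank: 9. Pair suits: C(3,2)=3. Total: 270.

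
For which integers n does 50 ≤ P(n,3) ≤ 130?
P(4,3)=24; P(5,3)=60; P(6,3)=120; P(7,3)=210. So valid n = 5, 6.

Answer: 5, 6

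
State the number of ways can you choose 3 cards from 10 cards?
120
C(10,3) = 10! / (3! × (10-3)!)
         = 10! / (3! × 7!)
         = 120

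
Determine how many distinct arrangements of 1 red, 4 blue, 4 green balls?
Multinomial: 9!/(1! × 4! × 4!) = 630.

Answer: 630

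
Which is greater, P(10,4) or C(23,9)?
C(23,9)

Reasoning: P(10,4)=5,040, C(23,9)=817,190.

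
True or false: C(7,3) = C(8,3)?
False
LHS = C(7,3) = 35; RHS = C(8,3) = 56. 35 ≠ 56, so the statement does not hold.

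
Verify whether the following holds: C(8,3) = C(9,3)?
LHS = C(8,3) = 56; RHS = C(9,3) = 84. 56 ≠ 84, so the statement does not hold.

Answer: False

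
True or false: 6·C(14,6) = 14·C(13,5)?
Absorption identity k·C(n,k) = n·C(n-1,k-1). LHS = 6·3003 = 18,018; RHS = 14·1287 = 18,018.
Final answer: True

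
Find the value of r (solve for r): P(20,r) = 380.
2

Explanation: P(20,r) = 20·19·…·(20−r+1), a product of r factors. Multiplying down from 20: 20 = 20; 20·19 = 380 ✓ (2 factors). So r = 2.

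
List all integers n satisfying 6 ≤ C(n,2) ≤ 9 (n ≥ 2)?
C(3,2)=3; C(4,2)=6; C(5,2)=10. So valid n = 4.

Answer: 4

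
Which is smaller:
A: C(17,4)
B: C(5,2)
B

A=C(17,4)=2,380, B=C(5,2)=10.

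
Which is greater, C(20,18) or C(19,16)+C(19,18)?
C(19,16)+C(19,18)

Working:
C(20,18)=190; C(19,16)+C(19,18)=969+19=988.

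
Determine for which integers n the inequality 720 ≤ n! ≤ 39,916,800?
n! is strictly increasing; 6! = 720 and 11! = 39,916,800, so valid n = 6, 7, 8, 9, 10, 11.
Final answer: 6, 7, 8, 9, 10, 11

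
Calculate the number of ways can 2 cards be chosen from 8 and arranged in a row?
56

Working:
P(8,2) = 8!/(8-2)! = 56.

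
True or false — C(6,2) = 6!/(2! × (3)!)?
False

Reasoning: The correct denominator is 2!×4!, giving C(6,2) = 15; the stated RHS is 6!/(2!×3!) = 60 ≠ 15, so the statement does not hold.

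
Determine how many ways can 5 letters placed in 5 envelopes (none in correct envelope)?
Using D(n) = (n-1)[D(n-1) + D(n-2)]:
D(5) = (5-1) × [D(4) + D(3)]
      = 4 × [9 + 2]
      = 4 × 11
      = 44
Final answer: 44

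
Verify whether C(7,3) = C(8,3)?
False

Solution: LHS = C(7,3) = 35; RHS = C(8,3) = 56. 35 ≠ 56, so the statement does not hold.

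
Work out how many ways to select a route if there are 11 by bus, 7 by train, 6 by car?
24

Explanation: By the addition principle: 11 + 7 + 6 = 24.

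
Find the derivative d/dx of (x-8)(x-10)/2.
(2x - 18)/2

Working:
d/dx[(x-8)(x-10)] = (x-10) + (x-8) = 2x - 18. Dividing by 2 gives (2x - 18)/2.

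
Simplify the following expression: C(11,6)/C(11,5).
1
C(n,k+1)/C(n,k) = (n−k)/(k+1). Here (11−5)/(5+1) = 6/6 = 1.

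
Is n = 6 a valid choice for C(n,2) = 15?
Yes

Solution: C(6,2) = 6·5/2! = 30/2 = 15, which equals 15.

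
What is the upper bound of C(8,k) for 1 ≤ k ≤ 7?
C(8,k) is maximised at the centre of the row: C(8,4) = 70.
Final answer: 70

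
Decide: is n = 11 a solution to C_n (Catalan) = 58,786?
Yes

Reasoning: C_11 = C(22,11)/(11+1) = 705,432/12 = 58,786, which equals 58,786.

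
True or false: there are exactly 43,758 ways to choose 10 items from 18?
C(18,10) = 43,758.

Answer: True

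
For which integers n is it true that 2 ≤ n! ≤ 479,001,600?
2, 3, 4, 5, 6, 7, 8, 9, 10, 11, 12

Solution: n! is strictly increasing; 2! = 2 and 12! = 479,001,600, so valid n = 2, 3, 4, 5, 6, 7, 8, 9, 10, 11, 12.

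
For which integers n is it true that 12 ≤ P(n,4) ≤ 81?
4

Working:
P(3,4)=0; P(4,4)=24; P(5,4)=120. So valid n = 4.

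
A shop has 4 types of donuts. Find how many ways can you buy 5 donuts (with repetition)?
56

Reasoning: Stars and bars: C(5+4-1, 5) = C(8, 5) = 56.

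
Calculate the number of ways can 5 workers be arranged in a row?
120

Explanation: Arrangements of 5 distinct objects: 5! = 120.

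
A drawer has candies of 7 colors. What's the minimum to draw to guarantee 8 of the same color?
50

Explanation: Worst case: 7 of each = 49. One more: 50.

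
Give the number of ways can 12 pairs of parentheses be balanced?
208,012

Reasoning: Using the Catalan number formula: C_n = C(2n, n) / (n+1)
C_12 = C(24, 12) / (12+1)
     = 2704156 / 13
     = 208,012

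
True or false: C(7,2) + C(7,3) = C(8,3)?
True

Pascal's identity C(n,k) + C(n,k+1) = C(n+1,k+1): 21 + 35 = 56 = C(8,3).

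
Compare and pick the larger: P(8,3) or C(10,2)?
P(8,3)
P(8,3)=336, C(10,2)=45.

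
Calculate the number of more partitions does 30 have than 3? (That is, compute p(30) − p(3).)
5,601

Reasoning: Pentagonal recurrence p(n) = p(n−1) + p(n−2) − p(n−5) − p(n−7) + …: p(30) = p(29) + p(28) − p(25) − p(23) + p(18) + p(15) − p(8) − p(4) = 4,565 + 3,718 − 1,958 − 1,255 + 385 + 176 − 22 − 5 = 5,604.
p(3) = p(2) + p(1) = 2 + 1 = 3.
Difference = 5,604 − 3 = 5,601.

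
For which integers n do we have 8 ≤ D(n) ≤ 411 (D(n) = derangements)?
4, 5, 6
Using D(n) = (n−1)[D(n−1) + D(n−2)] with D(1)=0, D(2)=1: D(3)=2; D(4)=9; D(5)=44; D(6)=265; D(7)=1,854. So valid n = 4, 5, 6.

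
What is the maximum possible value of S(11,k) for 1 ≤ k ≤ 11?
246,730

Reasoning: Row S(11,k) for k = 1..11 (via S(n,k) = k·S(n−1,k) + S(n−1,k−1)): 1, 1,023, 28,501, 145,750, 246,730, 179,487, 63,987, 11,880, 1,155, 55, 1. The row is unimodal; maximum at k = 5: 246,730.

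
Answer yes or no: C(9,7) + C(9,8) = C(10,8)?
Yes

Explanation: Pascal's identity: LHS = 36 + 9 = 45; RHS = C(10,8) = 45. Both sides agree, so the statement holds.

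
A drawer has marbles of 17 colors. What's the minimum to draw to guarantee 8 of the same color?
120

Worst case: 7 of each = 119. One more: 120.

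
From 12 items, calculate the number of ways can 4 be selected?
495

Explanation: C(12,4) = 12! / (4! × (12-4)!)
         = 12! / (4! × 8!)
         = 495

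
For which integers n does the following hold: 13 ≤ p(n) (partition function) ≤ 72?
Tabulating p(n) via p(n) = p(n−1) + p(n−2) − p(n−5) − p(n−7) + …: p(6)=11; p(7)=15; p(8)=22; p(9)=30; p(10)=42; p(11)=56; p(12)=77. So valid n = 7, 8, 9, 10, 11.
Final answer: 7, 8, 9, 10, 11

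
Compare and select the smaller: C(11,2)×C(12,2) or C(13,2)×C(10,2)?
C(13,2)×C(10,2)

Solution: C(11,2)×C(12,2)=3,630, C(13,2)×C(10,2)=3,510.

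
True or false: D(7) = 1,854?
True

Derangements of 7 elements: D(7) = (7-1)·[D(6) + D(5)] = 6·[265 + 44] = 1,854.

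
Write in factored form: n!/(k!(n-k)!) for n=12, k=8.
C(12,8) = 495

Explanation: This is the binomial coefficient C(12,8) = 495.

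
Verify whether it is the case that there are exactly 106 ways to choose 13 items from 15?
False

C(15,13) = 105 ≠ 106.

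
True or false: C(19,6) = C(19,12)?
False

C(19,6) = 27,132 but C(19,12) = 50,388; symmetry gives C(19,6) = C(19,13), not C(19,12).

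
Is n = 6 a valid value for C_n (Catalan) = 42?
No

Explanation: C_6 = C(12,6)/(6+1) = 924/7 = 132, which does not equal 42.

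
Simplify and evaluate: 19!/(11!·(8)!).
75,582

Reasoning: This is C(19,11) = 75,582.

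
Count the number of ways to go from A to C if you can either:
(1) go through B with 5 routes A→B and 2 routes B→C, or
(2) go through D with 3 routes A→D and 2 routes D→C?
Route via B: 5×2=10. Route via D: 3×2=6. Total: 16.
Final answer: 16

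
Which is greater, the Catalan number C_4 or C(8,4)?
C_4 = C(8,4)/(4+1) = 70/5 = 14; C(8,4) = 70.
Final answer: C(8,4)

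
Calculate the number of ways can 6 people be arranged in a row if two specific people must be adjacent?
240

Reasoning: Treat pair as unit: (6-1)! arrangements × 2 internal orders = 240.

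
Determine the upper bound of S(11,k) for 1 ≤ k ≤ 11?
246,730

Explanation: Row S(11,k) for k = 1..11 (via S(n,k) = k·S(n−1,k) + S(n−1,k−1)): 1, 1,023, 28,501, 145,750, 246,730, 179,487, 63,987, 11,880, 1,155, 55, 1. The row is unimodal; maximum at k = 5: 246,730.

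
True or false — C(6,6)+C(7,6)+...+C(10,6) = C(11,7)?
Hockey stick identity gives Σ = C(11,7) = 330; RHS C(11,7) = 330.
Final answer: True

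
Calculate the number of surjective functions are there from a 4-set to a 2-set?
Onto functions = 2! × S(4,2)
First compute S(4,2) via recurrence:
Using the Stirling recurrence: S(n,k) = k·S(n-1,k) + S(n-1,k-1)
S(4,2) = 2·S(3,2) + S(3,1)
         = 2·3 + 1
         = 6 + 1
         = 7
Then: 2 × 7 = 14

Answer: 14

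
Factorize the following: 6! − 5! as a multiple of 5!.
5 × 5! = 600

Solution: 6! − 5! = 6·5! − 5! = (6 − 1)·5! = 5 × 5! = 600.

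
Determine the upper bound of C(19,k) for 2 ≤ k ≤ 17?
C(19,k) is maximised at the centre of the row: C(19,9) = 92,378.
Final answer: 92,378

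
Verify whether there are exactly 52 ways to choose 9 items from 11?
False

Working:
C(11,9) = 55 ≠ 52.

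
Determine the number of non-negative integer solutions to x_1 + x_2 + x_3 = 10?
66

C(10+3-1, 3-1) = 66.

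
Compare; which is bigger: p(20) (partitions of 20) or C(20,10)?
C(20,10)

Solution: Pentagonal recurrence p(n) = p(n−1) + p(n−2) − p(n−5) − p(n−7) + …: p(20) = p(19) + p(18) − p(15) − p(13) + p(8) + p(5) = 490 + 385 − 176 − 101 + 22 + 7 = 627; C(20,10) = 184,756.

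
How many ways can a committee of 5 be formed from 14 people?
C(14,5) = 14! / (5! × (14-5)!)
         = 14! / (5! × 9!)
         = 2,002
Final answer: 2,002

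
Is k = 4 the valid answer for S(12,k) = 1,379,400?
No

Explanation: S(12,4) = 4·S(11,4) + S(11,3) = 4·145,750 + 28,501 = 611,501, which does not equal 1,379,400.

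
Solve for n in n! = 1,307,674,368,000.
15

Explanation: n! is strictly increasing. 13! = 6,227,020,800, 14! = 87,178,291,200, 15! = 1,307,674,368,000 ✓. So n = 15.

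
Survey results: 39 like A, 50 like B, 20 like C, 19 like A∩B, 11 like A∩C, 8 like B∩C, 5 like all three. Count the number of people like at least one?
|A∪B∪C| = 39+50+20-19-11-8+5 = 76.
Final answer: 76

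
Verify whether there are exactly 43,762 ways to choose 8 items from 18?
False

Solution: C(18,8) = 43,758 ≠ 43762.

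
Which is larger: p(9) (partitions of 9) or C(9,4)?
C(9,4)

Reasoning: Pentagonal recurrence p(n) = p(n−1) + p(n−2) − p(n−5) − p(n−7) + …: p(9) = p(8) + p(7) − p(4) − p(2) = 22 + 15 − 5 − 2 = 30; C(9,4) = 126.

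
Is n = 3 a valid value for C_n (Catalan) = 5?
C_3 = C(6,3)/(3+1) = 20/4 = 5, which equals 5.

Answer: Yes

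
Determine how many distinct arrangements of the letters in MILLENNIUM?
226,800
Word has 10 letters (M=2, I=2, L=2, E=1, N=2, U=1). Arrangements: 10!/Π(k!) = 226,800.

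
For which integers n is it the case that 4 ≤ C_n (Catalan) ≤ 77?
3, 4, 5

Working:
C_2=2; C_3=5; C_4=14; C_5=42; C_6=132. So valid n = 3, 4, 5.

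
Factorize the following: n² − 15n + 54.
(n − 6)(n − 9)

Explanation: Seek roots whose sum is 15 and product is 54: (6, 9). So n² − 15n + 54 = (n − 6)(n − 9).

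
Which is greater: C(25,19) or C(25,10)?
C(25,10)

Working:
C(25,19)=177,100, C(25,10)=3,268,760.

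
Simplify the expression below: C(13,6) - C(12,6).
792

Explanation: C(13,6) - C(12,6) = C(12,5) = 792.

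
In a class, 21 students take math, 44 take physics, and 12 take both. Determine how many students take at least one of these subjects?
|A∪B| = |A|+|B|-|A∩B| = 21+44-12 = 53.
Final answer: 53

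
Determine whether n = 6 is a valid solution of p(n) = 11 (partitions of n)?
Yes

Reasoning: Pentagonal recurrence p(n) = p(n−1) + p(n−2) − p(n−5) − p(n−7) + …: p(6) = p(5) + p(4) − p(1) = 7 + 5 − 1 = 11, which equals 11.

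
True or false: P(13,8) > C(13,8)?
True

Reasoning: P(13,8) = 51,891,840 and C(13,8) = 1,287; P(n,r) = r! × C(n,r) so P > C whenever r ≥ 2.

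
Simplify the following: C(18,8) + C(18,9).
92,378
By Pascal's identity: C(19,9) = 92,378.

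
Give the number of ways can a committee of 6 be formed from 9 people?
84
C(9,6) = 9! / (6! × (9-6)!)
         = 9! / (6! × 3!)
         = 84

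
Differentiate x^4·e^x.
Product rule: d/dx[x^4]·e^x + x^4·d/dx[e^x] = 4x^{3}e^x + x^4e^x.
Final answer: (4x^3 + x^4)e^x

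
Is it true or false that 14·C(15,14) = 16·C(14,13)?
False

Absorption identity k·C(n,k) = n·C(n-1,k-1). LHS = 14·15 = 210; RHS = 16·14 = 224.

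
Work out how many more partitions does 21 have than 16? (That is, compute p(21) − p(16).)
561

Reasoning: Pentagonal recurrence p(n) = p(n−1) + p(n−2) − p(n−5) − p(n−7) + …: p(21) = p(20) + p(19) − p(16) − p(14) + p(9) + p(6) = 627 + 490 − 231 − 135 + 30 + 11 = 792.
p(16) = p(15) + p(14) − p(11) − p(9) + p(4) + p(1) = 176 + 135 − 56 − 30 + 5 + 1 = 231.
Difference = 792 − 231 = 561.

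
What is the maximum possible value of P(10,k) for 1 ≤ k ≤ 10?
P(10,k) increases in k, so maximum at k = 10: 10! = 3,628,800.
Final answer: 3,628,800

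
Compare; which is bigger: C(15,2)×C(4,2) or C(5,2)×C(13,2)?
C(5,2)×C(13,2)

Explanation: C(15,2)×C(4,2)=630, C(5,2)×C(13,2)=780.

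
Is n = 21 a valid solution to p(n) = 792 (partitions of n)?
Yes

Solution: Pentagonal recurrence p(n) = p(n−1) + p(n−2) − p(n−5) − p(n−7) + …: p(21) = p(20) + p(19) − p(16) − p(14) + p(9) + p(6) = 627 + 490 − 231 − 135 + 30 + 11 = 792, which equals 792.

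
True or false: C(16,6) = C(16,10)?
True

C(16,6) = C(16,16-6) by the symmetry property; both equal 8,008.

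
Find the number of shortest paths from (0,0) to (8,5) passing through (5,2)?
To (5,2): C(7,5)=21. From there: C(6,3)=20. Total: 420.
Final answer: 420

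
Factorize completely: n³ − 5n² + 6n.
n(n − 2)(n − 3)

n³ − 5n² + 6n = n(n² − 5n + 6) = n(n − 2)(n − 3).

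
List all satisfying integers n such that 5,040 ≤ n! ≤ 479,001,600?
7, 8, 9, 10, 11, 12

n! is strictly increasing; 7! = 5,040 and 12! = 479,001,600, so valid n = 7, 8, 9, 10, 11, 12.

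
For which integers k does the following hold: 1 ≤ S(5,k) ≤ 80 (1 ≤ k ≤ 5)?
1, 2, 3, 4, 5

Reasoning: S(5,1)=1; S(5,2)=15; S(5,3)=25; S(5,4)=10; S(5,5)=1. So valid k = 1, 2, 3, 4, 5.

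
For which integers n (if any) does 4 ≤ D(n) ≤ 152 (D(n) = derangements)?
4, 5
Using D(n) = (n−1)[D(n−1) + D(n−2)] with D(1)=0, D(2)=1: D(3)=2; D(4)=9; D(5)=44; D(6)=265. So valid n = 4, 5.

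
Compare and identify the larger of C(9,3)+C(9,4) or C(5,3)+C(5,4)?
First=210, Second=15.

Answer: C(9,3)+C(9,4)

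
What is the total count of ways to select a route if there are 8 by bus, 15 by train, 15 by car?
38
By the addition principle: 8 + 15 + 15 = 38.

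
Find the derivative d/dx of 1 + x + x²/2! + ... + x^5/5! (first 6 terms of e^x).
1 + x + x²/2! + ... + x^4/4!

Explanation: Differentiating term by term gives the first 5 terms of e^x.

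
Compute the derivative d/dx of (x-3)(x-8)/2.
(2x - 11)/2

Solution: d/dx[(x-3)(x-8)] = (x-8) + (x-3) = 2x - 11. Dividing by 2 gives (2x - 11)/2.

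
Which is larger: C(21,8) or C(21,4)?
C(21,8)

Explanation: C(21,8)=203,490, C(21,4)=5,985.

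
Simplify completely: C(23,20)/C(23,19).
1/5

C(n,k+1)/C(n,k) = (n−k)/(k+1). Here (23−19)/(19+1) = 4/20 = 1/5.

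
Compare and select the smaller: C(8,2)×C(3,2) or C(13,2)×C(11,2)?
C(8,2)×C(3,2)=84, C(13,2)×C(11,2)=4,290.

Answer: C(8,2)×C(3,2)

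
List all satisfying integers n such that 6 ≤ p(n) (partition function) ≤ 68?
5, 6, 7, 8, 9, 10, 11

Reasoning: Tabulating p(n) via p(n) = p(n−1) + p(n−2) − p(n−5) − p(n−7) + …: p(4)=5; p(5)=7; p(6)=11; p(7)=15; p(8)=22; p(9)=30; p(10)=42; p(11)=56; p(12)=77. So valid n = 5, 6, 7, 8, 9, 10, 11.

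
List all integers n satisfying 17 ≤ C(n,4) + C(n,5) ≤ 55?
C(5,4)+C(5,5)=6; C(6,4)+C(6,5)=21; C(7,4)+C(7,5)=56. So valid n = 6.

Answer: 6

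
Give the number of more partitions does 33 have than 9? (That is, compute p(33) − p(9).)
10,113

Pentagonal recurrence p(n) = p(n−1) + p(n−2) − p(n−5) − p(n−7) + …: p(33) = p(32) + p(31) − p(28) − p(26) + p(21) + p(18) − p(11) − p(7) = 8,349 + 6,842 − 3,718 − 2,436 + 792 + 385 − 56 − 15 = 10,143.
p(9) = p(8) + p(7) − p(4) − p(2) = 22 + 15 − 5 − 2 = 30.
Difference = 10,143 − 30 = 10,113.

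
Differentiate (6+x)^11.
11(6+x)^10

Using the power rule: d/dx (6+x)^11 = 11(6+x)^{10}.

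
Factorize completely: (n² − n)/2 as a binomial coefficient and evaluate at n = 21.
C(n,2); C(21,2) = 210

Working:
(n² − n)/2 = n(n−1)/2 = C(n,2). At n = 21: C(21,2) = 210.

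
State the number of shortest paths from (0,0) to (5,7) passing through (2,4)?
300

Working:
To (2,4): C(6,2)=15. From there: C(6,3)=20. Total: 300.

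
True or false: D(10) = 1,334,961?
True
Derangements of 10 elements: D(10) = (10-1)·[D(9) + D(8)] = 9·[133,496 + 14,833] = 1,334,961.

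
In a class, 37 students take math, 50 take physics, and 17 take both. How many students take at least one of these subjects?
70

Explanation: |A∪B| = |A|+|B|-|A∩B| = 37+50-17 = 70.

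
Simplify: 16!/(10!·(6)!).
8,008

Solution: This is C(16,10) = 8,008.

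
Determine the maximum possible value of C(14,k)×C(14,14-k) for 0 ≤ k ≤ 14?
11,778,624

Working:
C(14,k)·C(14,14-k) = C(14,k)², maximised at the centre k = 7: C(14,7)² = 11,778,624.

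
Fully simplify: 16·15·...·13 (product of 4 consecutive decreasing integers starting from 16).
43,680

Explanation: This is P(16,4) = 16!/(12)! = 43,680.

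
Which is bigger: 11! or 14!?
11!=39,916,800, 14!=87,178,291,200. 14! > 11!.
Final answer: 14!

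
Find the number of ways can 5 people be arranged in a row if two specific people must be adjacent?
48
Treat pair as unit: (5-1)! arrangements × 2 internal orders = 48.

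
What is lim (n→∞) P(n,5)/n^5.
1

Solution: P(n,5) = n(n-1)···(n-4) ≈ n^5 for large n. Limit = 1.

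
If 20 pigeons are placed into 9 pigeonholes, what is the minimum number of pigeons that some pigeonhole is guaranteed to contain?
3

Explanation: Pigeonhole: ⌈20/9⌉ = 3.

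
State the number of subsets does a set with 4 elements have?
16
Each element can be included or excluded: 2^4 = 16.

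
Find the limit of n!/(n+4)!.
n!/(n+4)! = 1/[(n+1)(n+2)···(n+4)] → 0 as n → ∞.
Final answer: 0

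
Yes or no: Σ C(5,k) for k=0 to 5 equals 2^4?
No

Binomial theorem: Σ C(5,k) = (1+1)^5 = 2^5 = 32; RHS 2^4 = 16.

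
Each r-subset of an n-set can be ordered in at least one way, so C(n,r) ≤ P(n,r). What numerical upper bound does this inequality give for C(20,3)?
6,840

Solution: P(20,3) = 20·19·18 = 6,840, so C(20,3) ≤ 6,840. (The bound is loose by a factor of 3! = 6: C(20,3) = 6,840/6 = 1,140.)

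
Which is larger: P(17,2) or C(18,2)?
P(17,2)

Reasoning: P(17,2)=272, C(18,2)=153.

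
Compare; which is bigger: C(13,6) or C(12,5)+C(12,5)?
C(13,6)
C(13,6)=1,716; C(12,5)+C(12,5)=792+792=1,584.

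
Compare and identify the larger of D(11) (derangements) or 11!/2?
11!/2
D(11) = (11-1)·[D(10) + D(9)] = 10·[1,334,961 + 133,496] = 14,684,570; 11!/2 = 39,916,800/2 = 19,958,400.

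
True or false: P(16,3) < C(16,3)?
False

Solution: P(16,3) = 3,360 and C(16,3) = 560; P(n,r) = r! × C(n,r) so P > C whenever r ≥ 2.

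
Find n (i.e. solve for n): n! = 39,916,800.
11

Working:
n! is strictly increasing. 9! = 362,880, 10! = 3,628,800, 11! = 39,916,800 ✓. So n = 11.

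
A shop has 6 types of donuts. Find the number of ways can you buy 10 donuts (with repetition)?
3,003

Solution: Stars and bars: C(10+6-1, 10) = C(15, 10) = 3,003.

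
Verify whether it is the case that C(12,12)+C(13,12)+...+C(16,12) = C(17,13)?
True
Hockey stick identity gives Σ = C(17,13) = 2,380; RHS C(17,13) = 2,380.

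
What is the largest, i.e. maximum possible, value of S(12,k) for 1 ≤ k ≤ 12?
1,379,400

Solution: Row S(12,k) for k = 1..12 (via S(n,k) = k·S(n−1,k) + S(n−1,k−1)): 1, 2,047, 86,526, 611,501, 1,379,400, 1,323,652, 627,396, 159,027, 22,275, 1,705, 66, 1. The row is unimodal; maximum at k = 5: 1,379,400.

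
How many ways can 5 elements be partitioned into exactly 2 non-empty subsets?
This equals S(5,2), the Stirling number of the 2nd kind.
Using the Stirling recurrence: S(n,k) = k·S(n-1,k) + S(n-1,k-1)
S(5,2) = 2·S(4,2) + S(4,1)
         = 2·7 + 1
         = 14 + 1
         = 15
Final answer: 15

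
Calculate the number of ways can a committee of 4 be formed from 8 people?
70
C(8,4) = 8! / (4! × (8-4)!)
         = 8! / (4! × 4!)
         = 70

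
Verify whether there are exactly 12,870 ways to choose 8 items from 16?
C(16,8) = 12,870.

Answer: True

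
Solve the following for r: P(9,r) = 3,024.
P(9,r) = 9·8·…·(9−r+1), a product of r factors. Multiplying down from 9: 9 = 9; 9·8 = 72; 9·8·7 = 504; 9·8·7·6 = 3,024 ✓ (4 factors). So r = 4.
Final answer: 4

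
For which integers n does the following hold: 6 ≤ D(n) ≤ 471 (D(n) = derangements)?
4, 5, 6

Reasoning: Using D(n) = (n−1)[D(n−1) + D(n−2)] with D(1)=0, D(2)=1: D(3)=2; D(4)=9; D(5)=44; D(6)=265; D(7)=1,854. So valid n = 4, 5, 6.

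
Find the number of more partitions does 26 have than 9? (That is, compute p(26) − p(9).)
2,406

Solution: Pentagonal recurrence p(n) = p(n−1) + p(n−2) − p(n−5) − p(n−7) + …: p(26) = p(25) + p(24) − p(21) − p(19) + p(14) + p(11) − p(4) − p(0) = 1,958 + 1,575 − 792 − 490 + 135 + 56 − 5 − 1 = 2,436.
p(9) = p(8) + p(7) − p(4) − p(2) = 22 + 15 − 5 − 2 = 30.
Difference = 2,436 − 30 = 2,406.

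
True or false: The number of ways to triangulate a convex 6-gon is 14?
Triangulations of a convex 6-gon are counted by the Catalan number C_4: C_4 = C(8,4)/(4+1) = 70/5 = 14.

Answer: True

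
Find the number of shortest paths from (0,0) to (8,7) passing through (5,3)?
To (5,3): C(8,5)=56. From there: C(7,3)=35. Total: 1,960.

Answer: 1,960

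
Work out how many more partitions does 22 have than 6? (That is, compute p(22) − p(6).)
991

Pentagonal recurrence p(n) = p(n−1) + p(n−2) − p(n−5) − p(n−7) + …: p(22) = p(21) + p(20) − p(17) − p(15) + p(10) + p(7) − p(0) = 792 + 627 − 297 − 176 + 42 + 15 − 1 = 1,002.
p(6) = p(5) + p(4) − p(1) = 7 + 5 − 1 = 11.
Difference = 1,002 − 11 = 991.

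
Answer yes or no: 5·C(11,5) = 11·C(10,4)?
Yes
Absorption identity k·C(n,k) = n·C(n-1,k-1). LHS = 5·462 = 2,310; RHS = 11·210 = 2,310.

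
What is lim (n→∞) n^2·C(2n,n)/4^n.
∞

Explanation: C(2n,n) ~ 4^n/√(πn), so n^2·C(2n,n)/4^n ~ n^(2 − 1/2)/√π → ∞.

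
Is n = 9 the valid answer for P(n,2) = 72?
Yes

Solution: P(9,2) = 9·8 = 72, which equals 72.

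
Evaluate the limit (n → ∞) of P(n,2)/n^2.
P(n,2) = n(n-1) ≈ n^2 for large n. Limit = 1.
Final answer: 1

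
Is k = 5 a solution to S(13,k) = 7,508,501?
Yes

S(13,5) = 5·S(12,5) + S(12,4) = 5·1,379,400 + 611,501 = 7,508,501, which equals 7,508,501.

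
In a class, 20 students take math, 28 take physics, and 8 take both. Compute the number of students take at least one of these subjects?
40

Reasoning: |A∪B| = |A|+|B|-|A∩B| = 20+28-8 = 40.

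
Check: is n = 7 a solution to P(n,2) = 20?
No

Explanation: P(7,2) = 7·6 = 42, which does not equal 20.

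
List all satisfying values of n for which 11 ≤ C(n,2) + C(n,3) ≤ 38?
C(4,2)+C(4,3)=10; C(5,2)+C(5,3)=20; C(6,2)+C(6,3)=35; C(7,2)+C(7,3)=56. So valid n = 5, 6.

Answer: 5, 6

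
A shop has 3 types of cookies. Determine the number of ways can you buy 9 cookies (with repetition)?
Stars and bars: C(9+3-1, 9) = C(11, 9) = 55.

Answer: 55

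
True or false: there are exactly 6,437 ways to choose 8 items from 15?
False

Reasoning: C(15,8) = 6,435 ≠ 6437.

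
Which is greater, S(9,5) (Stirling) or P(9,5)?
P(9,5)

Working:
S(9,5) = 5·S(8,5) + S(8,4) = 5·1,050 + 1,701 = 6,951; P(9,5) = 15,120.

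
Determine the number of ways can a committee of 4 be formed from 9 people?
126

Working:
C(9,4) = 9! / (4! × (9-4)!)
         = 9! / (4! × 5!)
         = 126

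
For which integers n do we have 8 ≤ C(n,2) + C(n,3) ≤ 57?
4, 5, 6, 7

Reasoning: C(3,2)+C(3,3)=4; C(4,2)+C(4,3)=10; C(5,2)+C(5,3)=20; C(6,2)+C(6,3)=35; C(7,2)+C(7,3)=56; C(8,2)+C(8,3)=84. So valid n = 4, 5, 6, 7.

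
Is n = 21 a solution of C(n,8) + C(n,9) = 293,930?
No

Working:
C(21,8) + C(21,9) = 203,490 + 293,930 = 497,420, which does not equal 293,930.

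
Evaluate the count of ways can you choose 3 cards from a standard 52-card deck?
22,100

Working:
C(52,3) = 22,100.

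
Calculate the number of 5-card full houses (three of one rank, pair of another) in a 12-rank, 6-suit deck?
39,600
Triple rank: 12. Triple suits: C(6,3)=20. Pair rank: 11. Pair suits: C(6,2)=15. Total: 39,600.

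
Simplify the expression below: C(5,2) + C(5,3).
20
By Pascal's identity: C(6,3) = 20.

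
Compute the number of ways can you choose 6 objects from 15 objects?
5,005

Working:
C(15,6) = 15! / (6! × (15-6)!)
         = 15! / (6! × 9!)
         = 5,005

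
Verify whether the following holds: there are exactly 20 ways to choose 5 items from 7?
C(7,5) = 21 ≠ 20.
Final answer: False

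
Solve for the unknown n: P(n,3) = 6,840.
20

Solution: P(n,3) = n(n−1)(n−2) is increasing in n; n(n−1)(n−2) ≈ (n−1)^3 = 6,840 gives n ≈ 20.0. Check: P(18,3) = 4,896, P(19,3) = 5,814, P(20,3) = 6,840 ✓. So n = 20.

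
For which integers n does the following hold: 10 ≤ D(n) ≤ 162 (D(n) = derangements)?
Using D(n) = (n−1)[D(n−1) + D(n−2)] with D(1)=0, D(2)=1: D(4)=9; D(5)=44; D(6)=265. So valid n = 5.

Answer: 5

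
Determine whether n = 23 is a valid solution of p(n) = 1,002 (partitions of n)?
No
Pentagonal recurrence p(n) = p(n−1) + p(n−2) − p(n−5) − p(n−7) + …: p(23) = p(22) + p(21) − p(18) − p(16) + p(11) + p(8) − p(1) = 1,002 + 792 − 385 − 231 + 56 + 22 − 1 = 1,255, which does not equal 1,002.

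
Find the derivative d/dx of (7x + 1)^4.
28(7x + 1)^3

Explanation: Chain rule: 4(7x+1)^{3} × 7 = 28(7x+1)^{3}.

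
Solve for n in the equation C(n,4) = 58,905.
36

Reasoning: C(n,4) = n(n−1)(n−2)(n−3)/4! is increasing in n, and n(n−1)(n−2)(n−3) = 4!·58,905 = 1,413,720 ≈ (n−1.5)^4 gives n ≈ 36.0. Check: C(34,4) = 46,376, C(35,4) = 52,360, C(36,4) = 58,905 ✓. So n = 36.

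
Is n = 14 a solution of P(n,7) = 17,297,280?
Yes

Working:
P(14,7) = 14·13·12·11·10·9·8 = 17,297,280, which equals 17,297,280.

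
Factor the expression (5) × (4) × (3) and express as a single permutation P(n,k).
Product of 3 consecutive descending integers starting at 5: P(5,3) = 5!/2! = 60.

Answer: P(5,3) = 5!/(2)!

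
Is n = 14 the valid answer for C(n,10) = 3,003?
No

Explanation: C(14,10) = 14·13·12·11·10·9·8·7·6·5/10! = 3,632,428,800/3,628,800 = 1,001, which does not equal 3,003.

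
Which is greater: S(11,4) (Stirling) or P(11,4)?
S(11,4)

Reasoning: S(11,4) = 4·S(10,4) + S(10,3) = 4·34,105 + 9,330 = 145,750; P(11,4) = 7,920.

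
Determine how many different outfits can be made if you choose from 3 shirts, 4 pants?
By the multiplication principle: 3 × 4 = 12.

Answer: 12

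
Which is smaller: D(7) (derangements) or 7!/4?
7!/4
D(7) = (7-1)·[D(6) + D(5)] = 6·[265 + 44] = 1,854; 7!/4 = 5,040/4 = 1,260.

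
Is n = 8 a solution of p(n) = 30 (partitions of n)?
Pentagonal recurrence p(n) = p(n−1) + p(n−2) − p(n−5) − p(n−7) + …: p(8) = p(7) + p(6) − p(3) − p(1) = 15 + 11 − 3 − 1 = 22, which does not equal 30.
Final answer: No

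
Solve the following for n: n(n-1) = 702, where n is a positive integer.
n² − n − 702 = 0, so n = (1 ± √(1 + 4·702))/2 = (1 ± √2,809)/2 = (1 ± 53)/2, i.e. n = 27 or n = -26. Taking the positive root, n = 27 (check: 27×26 = 702).
Final answer: 27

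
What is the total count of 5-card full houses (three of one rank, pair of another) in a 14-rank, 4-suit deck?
Triple rank: 14. Triple suits: C(4,3)=4. Pair rank: 13. Pair suits: C(4,2)=6. Total: 4,368.
Final answer: 4,368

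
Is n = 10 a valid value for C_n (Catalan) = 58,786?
No

C_10 = C(20,10)/(10+1) = 184,756/11 = 16,796, which does not equal 58,786.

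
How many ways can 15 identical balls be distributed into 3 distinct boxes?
C(15+3-1, 3-1) = C(17, 2) = 136.
Final answer: 136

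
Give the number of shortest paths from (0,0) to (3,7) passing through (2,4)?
60

Solution: To (2,4): C(6,2)=15. From there: C(4,1)=4. Total: 60.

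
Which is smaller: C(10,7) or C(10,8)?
C(10,8)

Working:
C(10,7)=120, C(10,8)=45.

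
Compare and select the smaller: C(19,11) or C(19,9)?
C(19,11)

Solution: C(19,11)=75,582, C(19,9)=92,378.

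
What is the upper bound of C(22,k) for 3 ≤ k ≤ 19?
C(22,k) is maximised at the centre of the row: C(22,11) = 705,432.
Final answer: 705,432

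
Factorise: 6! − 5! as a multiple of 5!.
6! − 5! = 6·5! − 5! = (6 − 1)·5! = 5 × 5! = 600.

Answer: 5 × 5! = 600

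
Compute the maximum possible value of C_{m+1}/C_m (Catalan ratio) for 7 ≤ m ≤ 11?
46/13

Reasoning: C_{m+1}/C_m = 2(2m+1)/(m+2), which increases with m. Maximum at m = 11: 2·23/13 = 46/13.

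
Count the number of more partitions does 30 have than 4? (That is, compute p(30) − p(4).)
5,599

Pentagonal recurrence p(n) = p(n−1) + p(n−2) − p(n−5) − p(n−7) + …: p(30) = p(29) + p(28) − p(25) − p(23) + p(18) + p(15) − p(8) − p(4) = 4,565 + 3,718 − 1,958 − 1,255 + 385 + 176 − 22 − 5 = 5,604.
p(4) = p(3) + p(2) = 3 + 2 = 5.
Difference = 5,604 − 5 = 5,599.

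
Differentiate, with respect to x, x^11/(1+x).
(11x^10(1+x) - x^11)/(1+x)²

Reasoning: Quotient rule: [11x^{10}(1+x) - x^11]/(1+x)².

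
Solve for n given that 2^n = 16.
4

Reasoning: 2^4 = 16, so n = 4.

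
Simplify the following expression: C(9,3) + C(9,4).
210

By Pascal's identity: C(10,4) = 210.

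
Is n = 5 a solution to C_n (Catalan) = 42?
C_5 = C(10,5)/(5+1) = 252/6 = 42, which equals 42.
Final answer: Yes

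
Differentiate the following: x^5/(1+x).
(5x^4(1+x) - x^5)/(1+x)²

Explanation: Quotient rule: [5x^{4}(1+x) - x^5]/(1+x)².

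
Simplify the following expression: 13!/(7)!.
1,235,520
This equals 13×12×...×8 = 1,235,520.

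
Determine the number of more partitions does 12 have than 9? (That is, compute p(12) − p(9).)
47

Solution: Pentagonal recurrence p(n) = p(n−1) + p(n−2) − p(n−5) − p(n−7) + …: p(12) = p(11) + p(10) − p(7) − p(5) + p(0) = 56 + 42 − 15 − 7 + 1 = 77.
p(9) = p(8) + p(7) − p(4) − p(2) = 22 + 15 − 5 − 2 = 30.
Difference = 77 − 30 = 47.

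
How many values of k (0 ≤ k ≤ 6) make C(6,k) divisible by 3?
4

Working:
Checking C(6,k) mod 3 for k = 0..6: divisible at k = 1, 2, 4, 5. That's 4 values.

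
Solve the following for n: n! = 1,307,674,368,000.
15
n! is strictly increasing. 13! = 6,227,020,800, 14! = 87,178,291,200, 15! = 1,307,674,368,000 ✓. So n = 15.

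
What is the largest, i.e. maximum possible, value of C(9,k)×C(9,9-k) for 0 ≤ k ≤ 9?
C(9,k)·C(9,9-k) = C(9,k)², maximised at the centre k = 4: C(9,4)² = 15,876.
Final answer: 15,876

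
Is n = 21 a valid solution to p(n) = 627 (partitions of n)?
No

Pentagonal recurrence p(n) = p(n−1) + p(n−2) − p(n−5) − p(n−7) + …: p(21) = p(20) + p(19) − p(16) − p(14) + p(9) + p(6) = 627 + 490 − 231 − 135 + 30 + 11 = 792, which does not equal 627.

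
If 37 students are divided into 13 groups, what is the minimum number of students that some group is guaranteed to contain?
3

Explanation: Pigeonhole: ⌈37/13⌉ = 3.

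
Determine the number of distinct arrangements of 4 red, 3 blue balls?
Multinomial: 7!/(4! × 3!) = 35.

Answer: 35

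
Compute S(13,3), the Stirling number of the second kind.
Using the Stirling recurrence: S(n,k) = k·S(n-1,k) + S(n-1,k-1)
S(13,3) = 3·S(12,3) + S(12,2)
         = 3·86526 + 2047
         = 259578 + 2047
         = 261,625
Final answer: 261,625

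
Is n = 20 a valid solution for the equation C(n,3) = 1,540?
No
C(20,3) = 20·19·18/3! = 6,840/6 = 1,140, which does not equal 1,540.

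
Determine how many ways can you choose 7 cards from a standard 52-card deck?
133,784,560

Working:
C(52,7) = 133,784,560.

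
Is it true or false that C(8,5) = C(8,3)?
True

Explanation: Symmetry C(n,k) = C(n,n-k): C(8,5) = 56 and C(8,3) = 56. Both sides agree, so the statement holds.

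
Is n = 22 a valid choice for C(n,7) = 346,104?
No
C(22,7) = 22·21·20·19·18·17·16/7! = 859,541,760/5,040 = 170,544, which does not equal 346,104.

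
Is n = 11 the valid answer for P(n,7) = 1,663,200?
Yes
P(11,7) = 11·10·9·8·7·6·5 = 1,663,200, which equals 1,663,200.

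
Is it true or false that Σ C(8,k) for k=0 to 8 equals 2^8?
True

Solution: Binomial theorem: Σ C(8,k) = (1+1)^8 = 2^8 = 256; RHS 2^8 = 256.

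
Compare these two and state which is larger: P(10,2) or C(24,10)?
C(24,10)

P(10,2)=90, C(24,10)=1,961,256.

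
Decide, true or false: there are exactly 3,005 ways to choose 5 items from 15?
False

C(15,5) = 3,003 ≠ 3005.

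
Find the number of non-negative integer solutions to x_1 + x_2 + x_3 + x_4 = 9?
220
C(9+4-1, 4-1) = 220.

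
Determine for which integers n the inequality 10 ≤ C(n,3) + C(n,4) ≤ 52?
C(4,3)+C(4,4)=5; C(5,3)+C(5,4)=15; C(6,3)+C(6,4)=35; C(7,3)+C(7,4)=70. So valid n = 5, 6.

Answer: 5, 6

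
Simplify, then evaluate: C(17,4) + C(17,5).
8,568

Working:
By Pascal's identity: C(18,5) = 8,568.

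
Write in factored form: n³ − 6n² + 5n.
n(n − 1)(n − 5)
n³ − 6n² + 5n = n(n² − 6n + 5) = n(n − 1)(n − 5).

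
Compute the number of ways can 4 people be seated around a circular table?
6
Circular arrangements: (4-1)! = 6.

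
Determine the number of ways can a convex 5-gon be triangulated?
5

Explanation: Using the Catalan number formula: C_n = C(2n, n) / (n+1)
C_3 = C(6, 3) / (3+1)
     = 20 / 4
     = 5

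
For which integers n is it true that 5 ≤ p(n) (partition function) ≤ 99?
Tabulating p(n) via p(n) = p(n−1) + p(n−2) − p(n−5) − p(n−7) + …: p(3)=3; p(4)=5; p(5)=7; p(6)=11; p(7)=15; p(8)=22; p(9)=30; p(10)=42; p(11)=56; p(12)=77; p(13)=101. So valid n = 4, 5, 6, 7, 8, 9, 10, 11, 12.

Answer: 4, 5, 6, 7, 8, 9, 10, 11, 12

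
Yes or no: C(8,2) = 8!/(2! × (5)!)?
No

Working:
The correct denominator is 2!×6!, giving C(8,2) = 28; the stated RHS is 8!/(2!×5!) = 168 ≠ 28, so the statement does not hold.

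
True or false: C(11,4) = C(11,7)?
True

Reasoning: C(11,4) = C(11,11-4) by the symmetry property; both equal 330.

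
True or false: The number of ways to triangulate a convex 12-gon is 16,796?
Triangulations of a convex 12-gon are counted by the Catalan number C_10: C_10 = C(20,10)/(10+1) = 184,756/11 = 16,796.
Final answer: True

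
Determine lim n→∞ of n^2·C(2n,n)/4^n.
∞

C(2n,n) ~ 4^n/√(πn), so n^2·C(2n,n)/4^n ~ n^(2 − 1/2)/√π → ∞.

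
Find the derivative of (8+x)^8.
8(8+x)^7

Using the power rule: d/dx (8+x)^8 = 8(8+x)^{7}.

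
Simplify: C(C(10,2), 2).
C(10,2) = 45, then C(45, 2) = 990.

Answer: 990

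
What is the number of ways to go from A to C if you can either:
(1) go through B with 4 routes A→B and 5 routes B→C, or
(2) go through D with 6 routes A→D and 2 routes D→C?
Route via B: 4×5=20. Route via D: 6×2=12. Total: 32.
Final answer: 32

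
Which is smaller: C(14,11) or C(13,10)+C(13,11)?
Equal

Explanation: By Pascal's identity: C(14,11) = C(13,10)+C(13,11) = 364. Equal.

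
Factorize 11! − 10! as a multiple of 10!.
11! − 10! = 11·10! − 10! = (11 − 1)·10! = 10 × 10! = 36,288,000.

Answer: 10 × 10! = 36,288,000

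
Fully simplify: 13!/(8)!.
This equals 13×12×...×9 = 154,440.
Final answer: 154,440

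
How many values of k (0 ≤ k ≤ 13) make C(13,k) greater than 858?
4

Row 13 is unimodal and symmetric about k=13/2. C(13,4)=715 ≤ 858; C(13,5)=1,287 > 858; by symmetry C(13,k) > 858 for k = 5..8. That's 8 - 5 + 1 = 4 values.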